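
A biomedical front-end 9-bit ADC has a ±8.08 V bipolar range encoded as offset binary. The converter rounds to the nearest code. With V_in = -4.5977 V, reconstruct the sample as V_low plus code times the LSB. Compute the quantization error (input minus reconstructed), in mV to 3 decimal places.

10.425 mV

LSB = 16.16/2^9 = 31.562 mV.
Scaled input = 110.3303 LSBs, so code = 110.
Code 110 maps back to (−8.08) + 110×0.0315625 V = -4.608125 V.
Difference: 0.010425 V → 10.425 mV.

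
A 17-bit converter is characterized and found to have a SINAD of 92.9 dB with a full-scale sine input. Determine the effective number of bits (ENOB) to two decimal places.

15.14 bits

ENOB = (SINAD − 1.76) / 6.02 = (92.9 − 1.76)/6.02 = 15.140.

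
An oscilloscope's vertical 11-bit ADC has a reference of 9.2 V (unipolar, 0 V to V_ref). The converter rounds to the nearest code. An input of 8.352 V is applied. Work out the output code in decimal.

With 2048 levels over 9.2 V, one step is 4.492 mV.
Input sits at 1859.228 steps above V_low.
Round → code 1859.

code 1859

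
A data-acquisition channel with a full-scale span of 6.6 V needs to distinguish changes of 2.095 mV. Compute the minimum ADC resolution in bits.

12 bits

Number of steps required ≥ 6.6 V / 2.095 mV = 3150.36.
Need 2^N ≥ 3150.36; 2^11 = 2048, 2^12 = 4096.
Minimum N = 12.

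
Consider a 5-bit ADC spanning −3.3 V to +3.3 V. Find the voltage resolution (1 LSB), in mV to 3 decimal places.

206.250 mV

Full-scale span = 6.6 V.
LSB = 6.6 / 2^5 = 6.6 / 32 = 0.20625 V = 206.250 mV.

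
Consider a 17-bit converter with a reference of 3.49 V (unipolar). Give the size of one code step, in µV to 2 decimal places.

26.63 µV

Full-scale span = 3.49 V.
LSB = 3.49 / 2^17 = 3.49 / 131072 = 2.66266e-05 V = 26.63 µV.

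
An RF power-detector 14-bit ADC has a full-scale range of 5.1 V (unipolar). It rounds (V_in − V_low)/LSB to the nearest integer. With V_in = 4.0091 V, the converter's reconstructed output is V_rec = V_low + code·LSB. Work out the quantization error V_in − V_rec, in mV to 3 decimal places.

0.134 mV

Step size: 5.1 V ÷ 2^14 = 311.28 µV.
(4.0091 − 0)/0.000311279 = 12879.4303; round gives code 12879.
Code 12879 maps back to 0 + 12879×0.000311279 V = 4.0089661 V.
Difference: 0.000133936 V → 0.134 mV.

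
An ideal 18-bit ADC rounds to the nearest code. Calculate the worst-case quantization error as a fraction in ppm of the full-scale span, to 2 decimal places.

1.91 ppm

Rounding → worst-case error = ½ LSB = V_FS/2^19, so 1e+06/524288 = 1.90735 ppm of full scale.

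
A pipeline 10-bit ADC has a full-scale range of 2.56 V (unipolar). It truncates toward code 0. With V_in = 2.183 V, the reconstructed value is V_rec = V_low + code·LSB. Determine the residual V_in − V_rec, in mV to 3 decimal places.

LSB = 2.56/2^10 = 2.500 mV.
Scaled input = 873.2000 LSBs, so code = 873.
Code 873 maps back to 0 + 873×0.0025 V = 2.1825 V.
V_in − V_rec = 0.0005 V = 0.500 mV.

0.500 mV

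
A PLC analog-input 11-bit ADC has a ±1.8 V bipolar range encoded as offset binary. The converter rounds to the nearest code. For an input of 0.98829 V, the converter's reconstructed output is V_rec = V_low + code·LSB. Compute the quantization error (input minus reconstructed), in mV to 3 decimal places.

LSB = 3.6/2^11 = 1.758 mV.
Scaled input = 1586.2272 LSBs, so code = 1586.
Reconstructed: 0.98789063 V.
Difference: 0.000399375 V → 0.399 mV.

0.399 mV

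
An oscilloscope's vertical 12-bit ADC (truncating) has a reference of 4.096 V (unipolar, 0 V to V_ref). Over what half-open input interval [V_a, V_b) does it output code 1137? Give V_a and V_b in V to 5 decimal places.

[1.13700 V, 1.13800 V)

LSB = 4.096/2^12 = 1.000 mV.
V_a = V_low + 1137·LSB = 1.137 V; V_b = V_low + 1138·LSB = 1.138 V.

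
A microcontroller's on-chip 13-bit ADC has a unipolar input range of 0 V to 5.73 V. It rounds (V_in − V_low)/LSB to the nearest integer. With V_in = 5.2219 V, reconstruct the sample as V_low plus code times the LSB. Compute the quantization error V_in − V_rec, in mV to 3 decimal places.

-0.290 mV

LSB = 5.73/2^13 = 0.699 mV.
Scaled input = 7465.5855 LSBs, so code = 7466.
Code 7466 maps back to 0 + 7466×0.000699463 V = 5.2221899 V.
Error = 5.2219 − 5.2221899 = -0.000289941 V = -0.290 mV.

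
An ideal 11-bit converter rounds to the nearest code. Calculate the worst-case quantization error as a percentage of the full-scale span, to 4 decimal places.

0.0244 %

Rounding → worst-case error = ½ LSB = V_FS/2^12, so 100/4096 = 0.0244141 % of full scale.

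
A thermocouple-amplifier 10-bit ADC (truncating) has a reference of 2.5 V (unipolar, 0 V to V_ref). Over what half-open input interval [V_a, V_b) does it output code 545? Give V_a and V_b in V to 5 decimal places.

[1.33057 V, 1.33301 V)

LSB = 2.5/2^10 = 2.441 mV.
V_a = V_low + 545·LSB = 1.33057 V; V_b = V_low + 546·LSB = 1.33301 V.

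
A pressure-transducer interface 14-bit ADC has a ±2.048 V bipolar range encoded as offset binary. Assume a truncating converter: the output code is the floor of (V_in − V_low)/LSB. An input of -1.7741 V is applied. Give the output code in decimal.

code 1095

Full-scale span = 4.096 V; LSB = 4.096/2^14 = 250.00 µV.
Input sits at 1095.600 steps above V_low.
Floor → code 1095.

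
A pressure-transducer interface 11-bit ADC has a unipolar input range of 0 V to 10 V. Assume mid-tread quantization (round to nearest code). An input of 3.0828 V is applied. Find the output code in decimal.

LSB = 10 V / 2048 = 4.883 mV.
(V_in − V_low)/LSB = (3.0828 − 0) / 0.00488281 = 631.357.
So the output code is 631.

code 631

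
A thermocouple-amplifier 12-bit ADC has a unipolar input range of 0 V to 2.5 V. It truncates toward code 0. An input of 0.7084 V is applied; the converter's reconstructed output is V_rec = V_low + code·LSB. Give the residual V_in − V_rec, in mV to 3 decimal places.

0.392 mV

One LSB is 2.5 V / 4096 = 0.610 mV.
(V_in − V_low)/LSB = (0.7084 − 0)/0.000610352 = 1160.6426 → code 1160 (floor).
Code 1160 maps back to 0 + 1160×0.000610352 V = 0.70800781 V.
V_in − V_rec = 0.000392188 V = 0.392 mV.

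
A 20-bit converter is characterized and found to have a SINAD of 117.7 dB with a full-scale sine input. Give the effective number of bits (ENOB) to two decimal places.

ENOB = (SINAD − 1.76) / 6.02 = (117.7 − 1.76)/6.02 = 19.259.

19.26 bits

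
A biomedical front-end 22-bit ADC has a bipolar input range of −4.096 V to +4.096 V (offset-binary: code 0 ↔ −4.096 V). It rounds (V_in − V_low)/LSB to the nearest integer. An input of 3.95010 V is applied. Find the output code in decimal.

With 4194304 levels over 8.192 V, one step is 1.95 µV.
(V_in − V_low)/LSB = (3.95010 − (−4.096)) / 1.95313e-06 = 4119603.200.
Round → code 4119603.

code 4119603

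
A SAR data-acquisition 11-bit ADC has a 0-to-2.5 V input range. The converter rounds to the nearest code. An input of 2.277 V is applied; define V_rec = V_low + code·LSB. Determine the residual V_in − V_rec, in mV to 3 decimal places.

0.389 mV

Step size: 2.5 V ÷ 2^11 = 1.221 mV.
(V_in − V_low)/LSB = (2.277 − 0)/0.0012207 = 1865.3184 → code 1865 (round).
Code 1865 maps back to 0 + 1865×0.0012207 V = 2.2766113 V.
V_in − V_rec = 0.000388672 V = 0.389 mV.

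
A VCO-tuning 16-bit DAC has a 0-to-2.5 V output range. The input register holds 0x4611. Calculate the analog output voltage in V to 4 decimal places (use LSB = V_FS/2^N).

LSB = 2.5 V / 2^16 = 38.15 µV.
Code 0x4611 = 17937 decimal.
V_out = 0 + 17937 × 3.8147e-05 V = 0.684242 V.

0.6842 V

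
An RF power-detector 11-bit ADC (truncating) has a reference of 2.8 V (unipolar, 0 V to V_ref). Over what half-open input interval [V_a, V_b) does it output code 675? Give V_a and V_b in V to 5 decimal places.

LSB = 2.8/2^11 = 1.367 mV.
V_a = V_low + 675·LSB = 0.922852 V; V_b = V_low + 676·LSB = 0.924219 V.

[0.92285 V, 0.92422 V)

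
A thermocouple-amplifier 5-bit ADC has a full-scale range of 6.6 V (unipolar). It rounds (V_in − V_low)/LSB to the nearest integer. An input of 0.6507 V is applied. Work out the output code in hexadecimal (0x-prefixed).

code 0x3 (decimal 3)

LSB = 6.6 V / 32 = 206.250 mV.
Input sits at 3.155 steps above V_low.
So the output code is 3.
In hexadecimal (0x-prefixed): 0x3.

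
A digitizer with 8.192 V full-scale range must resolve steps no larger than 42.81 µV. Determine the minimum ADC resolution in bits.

Number of steps required ≥ 8.192 V / 42.81 µV = 191357.16.
Need 2^N ≥ 191357.16; 2^17 = 131072, 2^18 = 262144.
Minimum N = 18.

18 bits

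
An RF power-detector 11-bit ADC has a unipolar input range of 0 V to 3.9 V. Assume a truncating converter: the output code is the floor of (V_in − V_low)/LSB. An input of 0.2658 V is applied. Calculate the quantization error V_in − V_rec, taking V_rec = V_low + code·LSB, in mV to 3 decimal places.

1.103 mV

LSB = 3.9/2^11 = 1.904 mV.
Scaled input = 139.5791 LSBs, so code = 139.
Reconstructed: 0.26469727 V.
Difference: 0.00110273 V → 1.103 mV.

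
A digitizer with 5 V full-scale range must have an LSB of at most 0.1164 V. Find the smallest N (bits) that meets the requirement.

6 bits

Number of steps required ≥ 5 V / 0.1164 V = 42.96.
Need 2^N ≥ 42.96; 2^5 = 32, 2^6 = 64.
Minimum N = 6.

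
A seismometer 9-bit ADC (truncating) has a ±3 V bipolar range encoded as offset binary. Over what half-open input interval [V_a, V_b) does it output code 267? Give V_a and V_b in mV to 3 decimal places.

[128.906 mV, 140.625 mV)

LSB = 6/2^9 = 11.719 mV.
V_a = V_low + 267·LSB = 0.128906 V; V_b = V_low + 268·LSB = 0.140625 V.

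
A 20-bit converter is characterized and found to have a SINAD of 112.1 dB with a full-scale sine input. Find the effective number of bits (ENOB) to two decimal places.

ENOB = (SINAD − 1.76) / 6.02 = (112.1 − 1.76)/6.02 = 18.329.

18.33 bits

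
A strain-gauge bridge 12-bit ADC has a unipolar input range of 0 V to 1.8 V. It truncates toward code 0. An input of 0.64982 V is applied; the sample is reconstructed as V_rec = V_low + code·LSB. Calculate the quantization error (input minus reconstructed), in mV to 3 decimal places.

0.308 mV

Step size: 1.8 V ÷ 2^12 = 439.45 µV.
(V_in − V_low)/LSB = (0.64982 − 0)/0.000439453 = 1478.7015 → code 1478 (floor).
Code 1478 maps back to 0 + 1478×0.000439453 V = 0.64951172 V.
Difference: 0.000308281 V → 0.308 mV.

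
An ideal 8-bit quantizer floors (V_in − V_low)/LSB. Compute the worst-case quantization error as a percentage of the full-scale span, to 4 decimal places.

0.3906 %

Truncating → worst-case error = 1 LSB = V_FS/2^8, so 100/256 = 0.390625 % of full scale.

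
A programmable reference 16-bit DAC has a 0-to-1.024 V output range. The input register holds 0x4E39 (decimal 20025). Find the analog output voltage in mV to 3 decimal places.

LSB = 1.024 V / 2^16 = 15.62 µV.
Code 0x4E39 = 20025 decimal.
V_out = 0 + 20025 × 1.5625e-05 V = 0.312891 V.
= 312.891 mV.

312.891 mV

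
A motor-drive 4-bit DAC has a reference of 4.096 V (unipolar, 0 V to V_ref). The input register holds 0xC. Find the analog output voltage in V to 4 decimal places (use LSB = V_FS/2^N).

3.0720 V

LSB = 4.096 V / 2^4 = 256.000 mV.
Code 0xC = 12 decimal.
V_out = 0 + 12 × 0.256 V = 3.072 V.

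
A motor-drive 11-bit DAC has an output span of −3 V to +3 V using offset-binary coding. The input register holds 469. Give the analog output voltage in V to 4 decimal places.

LSB = 6 V / 2^11 = 2.930 mV.
V_out = (−3) + 469 × 0.00292969 V = -1.62598 V.

-1.6260 V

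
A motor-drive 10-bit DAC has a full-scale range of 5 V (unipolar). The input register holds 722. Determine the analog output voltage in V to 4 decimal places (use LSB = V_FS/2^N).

3.5254 V

LSB = 5 V / 2^10 = 4.883 mV.
V_out = 0 + 722 × 0.00488281 V = 3.52539 V.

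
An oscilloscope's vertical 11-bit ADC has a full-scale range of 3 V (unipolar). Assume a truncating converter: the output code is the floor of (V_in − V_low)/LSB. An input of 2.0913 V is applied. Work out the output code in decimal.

Full-scale span = 3 V; LSB = 3/2^11 = 1.465 mV.
(2.0913 − 0) / 0.00146484 = 1427.661 LSBs.
So the output code is 1427.

code 1427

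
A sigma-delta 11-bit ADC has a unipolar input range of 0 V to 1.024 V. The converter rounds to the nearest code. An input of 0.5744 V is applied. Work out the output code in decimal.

Full-scale span = 1.024 V; LSB = 1.024/2^11 = 0.500 mV.
(0.5744 − 0) / 0.0005 = 1148.800 LSBs.
So the output code is 1149.

code 1149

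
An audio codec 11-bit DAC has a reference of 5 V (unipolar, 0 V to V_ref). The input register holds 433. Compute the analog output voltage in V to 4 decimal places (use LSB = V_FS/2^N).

LSB = 5 V / 2^11 = 2.441 mV.
V_out = 0 + 433 × 0.00244141 V = 1.05713 V.

1.0571 V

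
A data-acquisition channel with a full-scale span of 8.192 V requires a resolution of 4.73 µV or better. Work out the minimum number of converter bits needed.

21 bits

Number of steps required ≥ 8.192 V / 4.73 µV = 1731923.89.
Need 2^N ≥ 1731923.89; 2^20 = 1048576, 2^21 = 2097152.
Minimum N = 21.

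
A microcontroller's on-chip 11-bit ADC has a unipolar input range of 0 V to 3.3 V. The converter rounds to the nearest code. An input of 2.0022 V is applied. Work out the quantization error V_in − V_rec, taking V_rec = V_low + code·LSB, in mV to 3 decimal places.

-0.681 mV

One LSB is 3.3 V / 2048 = 1.611 mV.
(2.0022 − 0)/0.00161133 = 1242.5775; round gives code 1243.
Code 1243 maps back to 0 + 1243×0.00161133 V = 2.0028809 V.
V_in − V_rec = -0.000680859 V = -0.681 mV.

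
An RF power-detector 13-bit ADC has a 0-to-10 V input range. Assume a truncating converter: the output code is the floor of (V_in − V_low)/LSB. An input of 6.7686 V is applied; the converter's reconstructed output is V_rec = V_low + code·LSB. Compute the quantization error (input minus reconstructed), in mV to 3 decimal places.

1.022 mV

LSB = 10/2^13 = 1.221 mV.
(6.7686 − 0)/0.0012207 = 5544.8371; ⌊·⌋ gives code 5544.
V_rec = 0 + 5544·0.0012207 = 6.7675781 V.
Difference: 0.00102187 V → 1.022 mV.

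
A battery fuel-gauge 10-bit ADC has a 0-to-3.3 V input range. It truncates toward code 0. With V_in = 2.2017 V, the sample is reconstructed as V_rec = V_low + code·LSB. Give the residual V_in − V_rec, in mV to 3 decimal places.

LSB = 3.3/2^10 = 3.223 mV.
Scaled input = 683.1942 LSBs, so code = 683.
Reconstructed: 2.2010742 V.
Difference: 0.000625781 V → 0.626 mV.

0.626 mV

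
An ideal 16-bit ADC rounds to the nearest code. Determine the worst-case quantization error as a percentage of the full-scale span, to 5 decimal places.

Rounding → worst-case error = ½ LSB = V_FS/2^17, so 100/131072 = 0.000762939 % of full scale.

0.00076 %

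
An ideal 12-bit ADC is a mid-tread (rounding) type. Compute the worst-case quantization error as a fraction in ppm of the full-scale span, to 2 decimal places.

122.07 ppm

Rounding → worst-case error = ½ LSB = V_FS/2^13, so 1e+06/8192 = 122.07 ppm of full scale.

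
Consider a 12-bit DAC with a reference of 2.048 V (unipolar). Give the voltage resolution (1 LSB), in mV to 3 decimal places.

Full-scale span = 2.048 V.
LSB = 2.048 / 2^12 = 2.048 / 4096 = 0.0005 V = 0.500 mV.

0.500 mV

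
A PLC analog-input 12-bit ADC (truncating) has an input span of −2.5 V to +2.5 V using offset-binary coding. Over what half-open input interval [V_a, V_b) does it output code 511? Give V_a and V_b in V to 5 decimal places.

[-1.87622 V, -1.87500 V)

LSB = 5/2^12 = 1.221 mV.
V_a = V_low + 511·LSB = -1.87622 V; V_b = V_low + 512·LSB = -1.875 V.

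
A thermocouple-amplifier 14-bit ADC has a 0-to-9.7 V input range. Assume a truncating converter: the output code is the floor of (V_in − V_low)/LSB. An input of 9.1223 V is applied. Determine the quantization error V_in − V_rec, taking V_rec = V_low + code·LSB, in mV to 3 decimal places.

Step size: 9.7 V ÷ 2^14 = 0.592 mV.
Scaled input = 15408.2230 LSBs, so code = 15408.
V_rec = 0 + 15408·0.000592041 = 9.122168 V.
V_in − V_rec = 0.000132031 V = 0.132 mV.

0.132 mV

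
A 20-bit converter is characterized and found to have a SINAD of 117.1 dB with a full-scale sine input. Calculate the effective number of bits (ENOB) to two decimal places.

ENOB = (SINAD − 1.76) / 6.02 = (117.1 − 1.76)/6.02 = 19.159.

19.16 bits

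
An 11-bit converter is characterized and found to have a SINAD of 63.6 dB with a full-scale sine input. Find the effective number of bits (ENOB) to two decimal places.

ENOB = (SINAD − 1.76) / 6.02 = (63.6 − 1.76)/6.02 = 10.272.

10.27 bits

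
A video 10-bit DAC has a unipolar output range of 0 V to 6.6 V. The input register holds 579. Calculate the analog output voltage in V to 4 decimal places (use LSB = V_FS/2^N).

LSB = 6.6 V / 2^10 = 6.445 mV.
V_out = 0 + 579 × 0.00644531 V = 3.73184 V.

3.7318 V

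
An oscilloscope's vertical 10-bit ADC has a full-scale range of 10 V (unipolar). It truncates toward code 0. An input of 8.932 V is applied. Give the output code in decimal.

Full-scale span = 10 V; LSB = 10/2^10 = 9.766 mV.
(8.932 − 0) / 0.00976562 = 914.637 LSBs.
Floor → code 914.

code 914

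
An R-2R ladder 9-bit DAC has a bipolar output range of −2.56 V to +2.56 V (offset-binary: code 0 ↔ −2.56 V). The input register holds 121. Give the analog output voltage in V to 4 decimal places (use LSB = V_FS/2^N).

LSB = 5.12 V / 2^9 = 10.000 mV.
V_out = (−2.56) + 121 × 0.01 V = -1.35 V.

-1.3500 V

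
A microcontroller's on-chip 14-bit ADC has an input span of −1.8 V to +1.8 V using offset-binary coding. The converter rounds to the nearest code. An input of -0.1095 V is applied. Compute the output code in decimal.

code 7694

With 16384 levels over 3.6 V, one step is 219.73 µV.
(V_in − V_low)/LSB = (-0.1095 − (−1.8)) / 0.000219727 = 7693.653.
round(7693.653) = 7694.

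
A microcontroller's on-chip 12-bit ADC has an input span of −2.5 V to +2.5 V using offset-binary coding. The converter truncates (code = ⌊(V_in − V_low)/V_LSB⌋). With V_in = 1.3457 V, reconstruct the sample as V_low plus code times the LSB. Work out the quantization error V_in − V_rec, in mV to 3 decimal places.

0.485 mV

LSB = 5/2^12 = 1.221 mV.
Scaled input = 3150.3974 LSBs, so code = 3150.
Code 3150 maps back to (−2.5) + 3150×0.0012207 V = 1.3452148 V.
Error = 1.3457 − 1.3452148 = 0.000485156 V = 0.485 mV.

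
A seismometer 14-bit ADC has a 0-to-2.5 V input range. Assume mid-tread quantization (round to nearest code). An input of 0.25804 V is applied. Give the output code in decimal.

code 1691

Full-scale span = 2.5 V; LSB = 2.5/2^14 = 152.59 µV.
(V_in − V_low)/LSB = (0.25804 − 0) / 0.000152588 = 1691.091.
round(1691.091) = 1691.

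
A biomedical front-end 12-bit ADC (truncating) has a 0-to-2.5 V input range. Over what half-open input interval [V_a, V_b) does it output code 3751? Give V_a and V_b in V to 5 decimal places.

[2.28943 V, 2.29004 V)

LSB = 2.5/2^12 = 0.610 mV.
V_a = V_low + 3751·LSB = 2.28943 V; V_b = V_low + 3752·LSB = 2.29004 V.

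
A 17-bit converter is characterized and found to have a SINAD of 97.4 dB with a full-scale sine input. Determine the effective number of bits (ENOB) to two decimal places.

ENOB = (SINAD − 1.76) / 6.02 = (97.4 − 1.76)/6.02 = 15.887.

15.89 bits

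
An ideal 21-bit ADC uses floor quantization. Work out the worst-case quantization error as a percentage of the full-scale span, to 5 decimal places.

0.00005 %

Truncating → worst-case error = 1 LSB = V_FS/2^21, so 100/2097152 = 4.76837e-05 % of full scale.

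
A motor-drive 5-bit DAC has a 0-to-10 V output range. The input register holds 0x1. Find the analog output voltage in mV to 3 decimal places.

312.500 mV

LSB = 10 V / 2^5 = 312.500 mV.
Code 0x1 = 1 decimal.
V_out = 0 + 1 × 0.3125 V = 0.3125 V.
= 312.500 mV.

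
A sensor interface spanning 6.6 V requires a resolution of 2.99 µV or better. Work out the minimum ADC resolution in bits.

Number of steps required ≥ 6.6 V / 2.99 µV = 2207357.86.
Need 2^N ≥ 2207357.86; 2^21 = 2097152, 2^22 = 4194304.
Minimum N = 22.

22 bits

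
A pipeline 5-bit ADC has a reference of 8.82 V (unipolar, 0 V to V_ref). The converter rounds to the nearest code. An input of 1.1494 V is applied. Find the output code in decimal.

LSB = 8.82 V / 32 = 275.625 mV.
(1.1494 − 0) / 0.275625 = 4.170 LSBs.
So the output code is 4.

code 4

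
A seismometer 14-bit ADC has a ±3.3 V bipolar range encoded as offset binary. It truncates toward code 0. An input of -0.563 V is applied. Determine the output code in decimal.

code 6794

With 16384 levels over 6.6 V, one step is 402.83 µV.
(V_in − V_low)/LSB = (-0.563 − (−3.3)) / 0.000402832 = 6794.395.
⌊·⌋(6794.395) = 6794.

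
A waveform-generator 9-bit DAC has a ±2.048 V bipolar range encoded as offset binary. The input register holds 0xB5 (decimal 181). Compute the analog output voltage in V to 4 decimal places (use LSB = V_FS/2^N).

LSB = 4.096 V / 2^9 = 8.000 mV.
Code 0xB5 = 181 decimal.
V_out = (−2.048) + 181 × 0.008 V = -0.6 V.

-0.6000 V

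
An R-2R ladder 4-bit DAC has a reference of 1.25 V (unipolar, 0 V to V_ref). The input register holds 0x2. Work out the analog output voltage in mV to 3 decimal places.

LSB = 1.25 V / 2^4 = 78.125 mV.
Code 0x2 = 2 decimal.
V_out = 0 + 2 × 0.078125 V = 0.15625 V.
= 156.250 mV.

156.250 mV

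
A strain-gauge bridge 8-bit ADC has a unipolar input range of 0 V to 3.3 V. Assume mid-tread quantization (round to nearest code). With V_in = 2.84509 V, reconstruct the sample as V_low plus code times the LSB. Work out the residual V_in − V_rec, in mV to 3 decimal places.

-3.738 mV

One LSB is 3.3 V / 256 = 12.891 mV.
Scaled input = 220.7100 LSBs, so code = 221.
Reconstructed: 2.8488281 V.
Error = 2.84509 − 2.8488281 = -0.00373813 V = -3.738 mV.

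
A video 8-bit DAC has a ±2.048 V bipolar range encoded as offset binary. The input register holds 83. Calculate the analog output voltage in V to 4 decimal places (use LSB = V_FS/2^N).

LSB = 4.096 V / 2^8 = 16.000 mV.
V_out = (−2.048) + 83 × 0.016 V = -0.72 V.

-0.7200 V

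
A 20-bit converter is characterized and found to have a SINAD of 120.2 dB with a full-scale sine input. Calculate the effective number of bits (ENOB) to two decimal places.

ENOB = (SINAD − 1.76) / 6.02 = (120.2 − 1.76)/6.02 = 19.674.

19.67 bits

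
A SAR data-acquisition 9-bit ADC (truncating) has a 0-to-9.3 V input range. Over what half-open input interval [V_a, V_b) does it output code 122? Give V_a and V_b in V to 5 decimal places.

[2.21602 V, 2.23418 V)

LSB = 9.3/2^9 = 18.164 mV.
V_a = V_low + 122·LSB = 2.21602 V; V_b = V_low + 123·LSB = 2.23418 V.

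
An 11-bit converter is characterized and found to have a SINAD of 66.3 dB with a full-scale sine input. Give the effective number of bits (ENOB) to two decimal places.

ENOB = (SINAD − 1.76) / 6.02 = (66.3 − 1.76)/6.02 = 10.721.

10.72 bits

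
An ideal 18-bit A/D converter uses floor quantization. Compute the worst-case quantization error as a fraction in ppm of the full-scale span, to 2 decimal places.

3.81 ppm

Truncating → worst-case error = 1 LSB = V_FS/2^18, so 1e+06/262144 = 3.8147 ppm of full scale.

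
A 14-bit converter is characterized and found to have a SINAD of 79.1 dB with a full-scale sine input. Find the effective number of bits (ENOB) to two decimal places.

ENOB = (SINAD − 1.76) / 6.02 = (79.1 − 1.76)/6.02 = 12.847.

12.85 bits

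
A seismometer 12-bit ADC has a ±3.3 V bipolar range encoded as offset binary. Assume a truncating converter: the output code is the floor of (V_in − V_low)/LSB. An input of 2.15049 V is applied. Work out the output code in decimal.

code 3382

LSB = 6.6 V / 4096 = 1.611 mV.
(2.15049 − (−3.3)) / 0.00161133 = 3382.607 LSBs.
Floor → code 3382.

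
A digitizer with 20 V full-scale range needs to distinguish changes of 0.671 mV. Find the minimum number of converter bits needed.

Number of steps required ≥ 20 V / 0.671 mV = 29806.26.
Need 2^N ≥ 29806.26; 2^14 = 16384, 2^15 = 32768.
Minimum N = 15.

15 bits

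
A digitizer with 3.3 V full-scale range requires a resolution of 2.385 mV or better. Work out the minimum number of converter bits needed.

Number of steps required ≥ 3.3 V / 2.385 mV = 1383.65.
Need 2^N ≥ 1383.65; 2^10 = 1024, 2^11 = 2048.
Minimum N = 11.

11 bits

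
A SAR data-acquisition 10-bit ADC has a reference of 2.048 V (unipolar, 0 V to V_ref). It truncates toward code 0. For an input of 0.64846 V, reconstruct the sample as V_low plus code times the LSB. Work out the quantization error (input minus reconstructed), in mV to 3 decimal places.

One LSB is 2.048 V / 1024 = 2.000 mV.
Scaled input = 324.2300 LSBs, so code = 324.
Reconstructed: 0.648 V.
Error = 0.64846 − 0.648 = 0.00046 V = 0.460 mV.

0.460 mV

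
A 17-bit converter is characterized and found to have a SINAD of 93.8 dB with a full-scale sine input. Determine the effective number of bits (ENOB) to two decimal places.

15.29 bits

ENOB = (SINAD − 1.76) / 6.02 = (93.8 − 1.76)/6.02 = 15.289.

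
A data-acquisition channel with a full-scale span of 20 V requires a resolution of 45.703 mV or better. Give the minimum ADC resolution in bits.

Number of steps required ≥ 20 V / 45.703 mV = 437.61.
Need 2^N ≥ 437.61; 2^8 = 256, 2^9 = 512.
Minimum N = 9.

9 bits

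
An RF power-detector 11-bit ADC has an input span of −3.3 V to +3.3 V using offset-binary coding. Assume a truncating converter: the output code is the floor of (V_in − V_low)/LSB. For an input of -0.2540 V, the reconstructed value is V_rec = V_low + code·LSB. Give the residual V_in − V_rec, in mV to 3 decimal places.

One LSB is 6.6 V / 2048 = 3.223 mV.
Scaled input = 945.1830 LSBs, so code = 945.
V_rec = (−3.3) + 945·0.00322266 = -0.25458984 V.
V_in − V_rec = 0.000589844 V = 0.590 mV.

0.590 mV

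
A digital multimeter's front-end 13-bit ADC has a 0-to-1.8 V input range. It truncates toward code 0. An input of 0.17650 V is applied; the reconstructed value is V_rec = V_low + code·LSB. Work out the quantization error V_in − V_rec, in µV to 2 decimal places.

Step size: 1.8 V ÷ 2^13 = 219.73 µV.
Scaled input = 803.2711 LSBs, so code = 803.
Reconstructed: 0.17644043 V.
Error = 0.17650 − 0.17644043 = 5.95703e-05 V = 59.57 µV.

59.57 µV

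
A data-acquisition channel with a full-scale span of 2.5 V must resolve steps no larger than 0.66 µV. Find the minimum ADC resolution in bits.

Number of steps required ≥ 2.5 V / 0.66 µV = 3787878.79.
Need 2^N ≥ 3787878.79; 2^21 = 2097152, 2^22 = 4194304.
Minimum N = 22.

22 bits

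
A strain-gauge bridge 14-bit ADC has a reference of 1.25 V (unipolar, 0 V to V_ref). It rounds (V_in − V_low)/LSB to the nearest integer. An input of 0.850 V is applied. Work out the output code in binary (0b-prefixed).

Full-scale span = 1.25 V; LSB = 1.25/2^14 = 76.29 µV.
(V_in − V_low)/LSB = (0.850 − 0) / 7.62939e-05 = 11141.120.
round(11141.120) = 11141.
In binary (0b-prefixed): 0b10101110000101.

code 0b10101110000101 (decimal 11141)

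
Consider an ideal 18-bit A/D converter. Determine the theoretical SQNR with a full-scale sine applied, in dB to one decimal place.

110.1 dB

SNR ≈ 6.02·N + 1.76 dB = 6.02·18 + 1.76 = 110.12 dB.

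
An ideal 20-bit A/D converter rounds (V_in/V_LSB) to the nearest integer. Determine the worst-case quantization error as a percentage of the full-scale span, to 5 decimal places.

0.00005 %

Rounding → worst-case error = ½ LSB = V_FS/2^21, so 100/2097152 = 4.76837e-05 % of full scale.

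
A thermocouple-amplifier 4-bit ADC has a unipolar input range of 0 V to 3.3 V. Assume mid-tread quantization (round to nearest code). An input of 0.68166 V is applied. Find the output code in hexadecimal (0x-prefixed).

code 0x3 (decimal 3)

With 16 levels over 3.3 V, one step is 206.250 mV.
Input sits at 3.305 steps above V_low.
round(3.305) = 3.
In hexadecimal (0x-prefixed): 0x3.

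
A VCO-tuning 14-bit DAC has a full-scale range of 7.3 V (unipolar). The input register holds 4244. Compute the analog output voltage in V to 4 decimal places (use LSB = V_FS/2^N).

1.8909 V

LSB = 7.3 V / 2^14 = 445.56 µV.
V_out = 0 + 4244 × 0.000445557 V = 1.89094 V.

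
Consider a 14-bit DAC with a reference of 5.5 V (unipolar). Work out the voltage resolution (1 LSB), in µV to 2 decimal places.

Full-scale span = 5.5 V.
LSB = 5.5 / 2^14 = 5.5 / 16384 = 0.000335693 V = 335.69 µV.

335.69 µV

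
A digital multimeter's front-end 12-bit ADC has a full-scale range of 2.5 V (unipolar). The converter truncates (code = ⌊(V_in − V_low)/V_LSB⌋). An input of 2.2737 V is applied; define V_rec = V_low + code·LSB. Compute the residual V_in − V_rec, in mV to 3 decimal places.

0.140 mV

One LSB is 2.5 V / 4096 = 0.610 mV.
Scaled input = 3725.2301 LSBs, so code = 3725.
Reconstructed: 2.2735596 V.
Error = 2.2737 − 2.2735596 = 0.00014043 V = 0.140 mV.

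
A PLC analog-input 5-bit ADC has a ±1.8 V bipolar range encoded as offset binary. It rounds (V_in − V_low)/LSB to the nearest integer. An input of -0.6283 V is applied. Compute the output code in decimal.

code 10

LSB = 3.6 V / 32 = 112.500 mV.
(-0.6283 − (−1.8)) / 0.1125 = 10.415 LSBs.
Round → code 10.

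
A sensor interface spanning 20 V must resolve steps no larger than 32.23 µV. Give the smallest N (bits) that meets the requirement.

20 bits

Number of steps required ≥ 20 V / 32.23 µV = 620539.87.
Need 2^N ≥ 620539.87; 2^19 = 524288, 2^20 = 1048576.
Minimum N = 20.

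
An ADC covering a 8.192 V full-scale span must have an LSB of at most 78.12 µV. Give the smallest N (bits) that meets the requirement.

17 bits

Number of steps required ≥ 8.192 V / 78.12 µV = 104864.31.
Need 2^N ≥ 104864.31; 2^16 = 65536, 2^17 = 131072.
Minimum N = 17.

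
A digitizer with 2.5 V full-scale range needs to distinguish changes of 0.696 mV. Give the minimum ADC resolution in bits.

Number of steps required ≥ 2.5 V / 0.696 mV = 3591.95.
Need 2^N ≥ 3591.95; 2^11 = 2048, 2^12 = 4096.
Minimum N = 12.

12 bits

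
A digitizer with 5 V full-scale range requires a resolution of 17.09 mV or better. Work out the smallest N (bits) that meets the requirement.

9 bits

Number of steps required ≥ 5 V / 17.09 mV = 292.57.
Need 2^N ≥ 292.57; 2^8 = 256, 2^9 = 512.
Minimum N = 9.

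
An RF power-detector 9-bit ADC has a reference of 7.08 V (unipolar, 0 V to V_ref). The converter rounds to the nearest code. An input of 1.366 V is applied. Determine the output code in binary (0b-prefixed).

Full-scale span = 7.08 V; LSB = 7.08/2^9 = 13.828 mV.
(V_in − V_low)/LSB = (1.366 − 0) / 0.0138281 = 98.784.
round(98.784) = 99.
In binary (0b-prefixed): 0b1100011.

code 0b1100011 (decimal 99)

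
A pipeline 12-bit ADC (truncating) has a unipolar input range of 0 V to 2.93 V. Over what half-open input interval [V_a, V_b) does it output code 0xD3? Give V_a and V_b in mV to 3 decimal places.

LSB = 2.93/2^12 = 0.715 mV.
Code 0xD3 = 211 decimal.
V_a = V_low + 211·LSB = 0.150935 V; V_b = V_low + 212·LSB = 0.15165 V.

[150.935 mV, 151.650 mV)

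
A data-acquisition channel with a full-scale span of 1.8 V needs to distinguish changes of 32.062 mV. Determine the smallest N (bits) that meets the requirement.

6 bits

Number of steps required ≥ 1.8 V / 32.062 mV = 56.14.
Need 2^N ≥ 56.14; 2^5 = 32, 2^6 = 64.
Minimum N = 6.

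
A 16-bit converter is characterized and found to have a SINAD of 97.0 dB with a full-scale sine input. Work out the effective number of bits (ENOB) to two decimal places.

15.82 bits

ENOB = (SINAD − 1.76) / 6.02 = (97.0 − 1.76)/6.02 = 15.821.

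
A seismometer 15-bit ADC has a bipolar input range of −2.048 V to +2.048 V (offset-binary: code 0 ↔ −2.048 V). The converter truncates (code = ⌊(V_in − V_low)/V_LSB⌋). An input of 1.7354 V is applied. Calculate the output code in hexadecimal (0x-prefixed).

code 0x763B (decimal 30267)

Full-scale span = 4.096 V; LSB = 4.096/2^15 = 125.00 µV.
Input sits at 30267.200 steps above V_low.
⌊·⌋(30267.200) = 30267.
In hexadecimal (0x-prefixed): 0x763B.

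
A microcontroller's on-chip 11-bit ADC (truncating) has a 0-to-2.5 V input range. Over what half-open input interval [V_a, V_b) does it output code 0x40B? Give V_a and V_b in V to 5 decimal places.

[1.26343 V, 1.26465 V)

LSB = 2.5/2^11 = 1.221 mV.
Code 0x40B = 1035 decimal.
V_a = V_low + 1035·LSB = 1.26343 V; V_b = V_low + 1036·LSB = 1.26465 V.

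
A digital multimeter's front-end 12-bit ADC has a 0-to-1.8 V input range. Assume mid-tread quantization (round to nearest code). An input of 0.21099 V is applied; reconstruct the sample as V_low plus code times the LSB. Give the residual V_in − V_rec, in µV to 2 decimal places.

One LSB is 1.8 V / 4096 = 439.45 µV.
(V_in − V_low)/LSB = (0.21099 − 0)/0.000439453 = 480.1195 → code 480 (round).
V_rec = 0 + 480·0.000439453 = 0.2109375 V.
V_in − V_rec = 5.25e-05 V = 52.50 µV.

52.50 µV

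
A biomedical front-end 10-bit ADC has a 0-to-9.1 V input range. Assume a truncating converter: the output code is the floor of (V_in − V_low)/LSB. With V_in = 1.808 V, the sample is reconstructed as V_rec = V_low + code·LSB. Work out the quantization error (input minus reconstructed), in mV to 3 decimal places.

LSB = 9.1/2^10 = 8.887 mV.
(V_in − V_low)/LSB = (1.808 − 0)/0.00888672 = 203.4497 → code 203 (floor).
Reconstructed: 1.8040039 V.
Difference: 0.00399609 V → 3.996 mV.

3.996 mV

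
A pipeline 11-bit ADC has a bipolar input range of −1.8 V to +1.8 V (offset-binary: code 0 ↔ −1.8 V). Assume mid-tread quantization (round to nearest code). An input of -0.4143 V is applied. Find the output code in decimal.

code 788

Full-scale span = 3.6 V; LSB = 3.6/2^11 = 1.758 mV.
(-0.4143 − (−1.8)) / 0.00175781 = 788.309 LSBs.
Round → code 788.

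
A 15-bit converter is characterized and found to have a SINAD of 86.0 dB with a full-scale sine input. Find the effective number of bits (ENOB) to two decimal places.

13.99 bits

ENOB = (SINAD − 1.76) / 6.02 = (86.0 − 1.76)/6.02 = 13.993.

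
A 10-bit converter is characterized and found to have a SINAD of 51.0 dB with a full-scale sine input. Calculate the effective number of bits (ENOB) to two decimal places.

8.18 bits

ENOB = (SINAD − 1.76) / 6.02 = (51.0 − 1.76)/6.02 = 8.179.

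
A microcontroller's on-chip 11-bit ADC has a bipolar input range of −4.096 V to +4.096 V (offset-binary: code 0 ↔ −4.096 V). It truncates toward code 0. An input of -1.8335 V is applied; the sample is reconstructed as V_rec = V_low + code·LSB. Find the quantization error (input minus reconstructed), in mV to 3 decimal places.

Step size: 8.192 V ÷ 2^11 = 4.000 mV.
(-1.8335 − (−4.096))/0.004 = 565.6250; ⌊·⌋ gives code 565.
Code 565 maps back to (−4.096) + 565×0.004 V = -1.836 V.
Difference: 0.0025 V → 2.500 mV.

2.500 mV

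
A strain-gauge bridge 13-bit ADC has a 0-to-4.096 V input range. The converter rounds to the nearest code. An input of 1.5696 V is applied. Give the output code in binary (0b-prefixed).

code 0b110001000011 (decimal 3139)

With 8192 levels over 4.096 V, one step is 0.500 mV.
Input sits at 3139.200 steps above V_low.
Round → code 3139.
In binary (0b-prefixed): 0b110001000011.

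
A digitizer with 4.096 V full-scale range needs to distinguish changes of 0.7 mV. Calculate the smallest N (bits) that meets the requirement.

13 bits

Number of steps required ≥ 4.096 V / 0.7 mV = 5851.43.
Need 2^N ≥ 5851.43; 2^12 = 4096, 2^13 = 8192.
Minimum N = 13.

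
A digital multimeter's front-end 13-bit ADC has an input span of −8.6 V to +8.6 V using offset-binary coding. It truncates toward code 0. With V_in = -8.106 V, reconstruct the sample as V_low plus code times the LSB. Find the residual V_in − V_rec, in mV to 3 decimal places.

0.592 mV

One LSB is 17.2 V / 8192 = 2.100 mV.
Scaled input = 235.2819 LSBs, so code = 235.
Reconstructed: -8.1065918 V.
Error = -8.106 − (−8.1065918) = 0.000591797 V = 0.592 mV.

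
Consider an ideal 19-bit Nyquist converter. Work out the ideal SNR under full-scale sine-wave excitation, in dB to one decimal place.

116.1 dB

SNR ≈ 6.02·N + 1.76 dB = 6.02·19 + 1.76 = 116.14 dB.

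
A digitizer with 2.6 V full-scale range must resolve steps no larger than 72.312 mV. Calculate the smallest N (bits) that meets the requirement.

6 bits

Number of steps required ≥ 2.6 V / 72.312 mV = 35.96.
Need 2^N ≥ 35.96; 2^5 = 32, 2^6 = 64.
Minimum N = 6.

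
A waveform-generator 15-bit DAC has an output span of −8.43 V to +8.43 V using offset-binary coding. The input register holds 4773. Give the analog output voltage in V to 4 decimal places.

LSB = 16.86 V / 2^15 = 0.515 mV.
V_out = (−8.43) + 4773 × 0.000514526 V = -5.97417 V.

-5.9742 V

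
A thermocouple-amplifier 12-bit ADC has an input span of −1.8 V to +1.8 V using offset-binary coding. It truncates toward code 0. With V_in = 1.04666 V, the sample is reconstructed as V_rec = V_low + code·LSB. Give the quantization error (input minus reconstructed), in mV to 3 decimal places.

0.762 mV

LSB = 3.6/2^12 = 0.879 mV.
(1.04666 − (−1.8))/0.000878906 = 3238.8665; ⌊·⌋ gives code 3238.
V_rec = (−1.8) + 3238·0.000878906 = 1.0458984 V.
V_in − V_rec = 0.000761562 V = 0.762 mV.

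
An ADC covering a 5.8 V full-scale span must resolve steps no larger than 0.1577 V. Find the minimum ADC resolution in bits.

6 bits

Number of steps required ≥ 5.8 V / 0.1577 V = 36.78.
Need 2^N ≥ 36.78; 2^5 = 32, 2^6 = 64.
Minimum N = 6.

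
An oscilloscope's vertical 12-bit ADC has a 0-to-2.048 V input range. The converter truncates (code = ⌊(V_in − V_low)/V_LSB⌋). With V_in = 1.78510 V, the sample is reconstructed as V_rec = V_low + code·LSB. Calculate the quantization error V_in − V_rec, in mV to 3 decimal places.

One LSB is 2.048 V / 4096 = 0.500 mV.
(V_in − V_low)/LSB = (1.78510 − 0)/0.0005 = 3570.2000 → code 3570 (floor).
Code 3570 maps back to 0 + 3570×0.0005 V = 1.785 V.
V_in − V_rec = 0.0001 V = 0.100 mV.

0.100 mV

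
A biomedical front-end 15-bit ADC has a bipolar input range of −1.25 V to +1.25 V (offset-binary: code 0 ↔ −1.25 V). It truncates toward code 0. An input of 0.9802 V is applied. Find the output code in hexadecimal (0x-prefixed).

code 0x722F (decimal 29231)

Full-scale span = 2.5 V; LSB = 2.5/2^15 = 76.29 µV.
(0.9802 − (−1.25)) / 7.62939e-05 = 29231.677 LSBs.
⌊·⌋(29231.677) = 29231.
In hexadecimal (0x-prefixed): 0x722F.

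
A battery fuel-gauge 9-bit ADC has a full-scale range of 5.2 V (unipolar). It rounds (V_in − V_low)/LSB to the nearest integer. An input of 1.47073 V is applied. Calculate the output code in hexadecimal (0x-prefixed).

code 0x91 (decimal 145)

With 512 levels over 5.2 V, one step is 10.156 mV.
Input sits at 144.810 steps above V_low.
round(144.810) = 145.
In hexadecimal (0x-prefixed): 0x91.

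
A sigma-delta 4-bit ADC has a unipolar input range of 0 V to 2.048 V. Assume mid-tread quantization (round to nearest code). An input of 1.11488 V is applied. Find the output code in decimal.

Full-scale span = 2.048 V; LSB = 2.048/2^4 = 128.000 mV.
(1.11488 − 0) / 0.128 = 8.710 LSBs.
So the output code is 9.

code 9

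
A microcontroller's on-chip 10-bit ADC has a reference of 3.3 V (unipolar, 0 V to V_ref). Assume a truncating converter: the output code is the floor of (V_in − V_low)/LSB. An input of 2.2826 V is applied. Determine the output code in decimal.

Full-scale span = 3.3 V; LSB = 3.3/2^10 = 3.223 mV.
Input sits at 708.298 steps above V_low.
So the output code is 708.

code 708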